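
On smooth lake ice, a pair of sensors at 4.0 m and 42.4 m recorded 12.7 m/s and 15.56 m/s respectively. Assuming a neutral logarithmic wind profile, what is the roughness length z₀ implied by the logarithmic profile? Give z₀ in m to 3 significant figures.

z₀ ≈ 0.000112 m

Log law: V(z) ∝ ln(z/z₀). With r = V₁/V₂ = 12.7/15.56 = 0.81620,
r · ln(z₂/z₀) = ln(z₁/z₀) ⇒ ln z₀ = (ln z₁ − r·ln z₂)/(1 − r)
ln z₀ = (1.38629 − 0.81620×3.74715) / 0.18380 = -9.0972
z₀ = exp(-9.0972) = 0.0001120 m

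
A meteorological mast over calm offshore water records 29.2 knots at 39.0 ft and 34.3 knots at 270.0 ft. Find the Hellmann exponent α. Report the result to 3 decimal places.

Power law: V₂/V₁ = (z₂/z₁)^α ⇒ α = ln(V₂/V₁) / ln(z₂/z₁)
α = ln(34.3/29.2) / ln(270.0/39.0) = ln(1.1747) / ln(6.9231)
  = 0.16098 / 1.93486 = 0.08320

α ≈ 0.083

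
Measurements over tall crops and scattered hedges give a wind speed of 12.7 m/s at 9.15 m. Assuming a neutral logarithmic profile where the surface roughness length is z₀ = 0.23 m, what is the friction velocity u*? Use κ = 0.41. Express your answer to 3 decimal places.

u* ≈ 1.414 m/s

Log law: V(z) = (u*/κ) · ln(z/z₀) ⇒ u* = κ · V / ln(z/z₀)
u* = 0.41 × 12.7 / ln(9.15/0.23) = 0.41 × 12.7 / 3.6834
   = 5.2070 / 3.6834 = 1.4136 m/s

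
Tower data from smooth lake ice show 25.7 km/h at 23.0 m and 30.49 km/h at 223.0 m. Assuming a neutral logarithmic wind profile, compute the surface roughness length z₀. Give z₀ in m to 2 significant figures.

Log law: V(z) ∝ ln(z/z₀). With r = V₁/V₂ = 25.7/30.49 = 0.84290,
r · ln(z₂/z₀) = ln(z₁/z₀) ⇒ ln z₀ = (ln z₁ − r·ln z₂)/(1 − r)
ln z₀ = (3.13549 − 0.84290×5.40717) / 0.15710 = -9.0528
z₀ = exp(-9.0528) = 0.0001171 m

z₀ ≈ 0.00012 m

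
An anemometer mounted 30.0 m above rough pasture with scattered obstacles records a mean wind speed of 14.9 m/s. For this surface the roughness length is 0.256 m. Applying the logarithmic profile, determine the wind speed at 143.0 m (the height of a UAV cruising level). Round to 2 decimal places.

Log law: V(z) ∝ ln(z/z₀), so V₂/V₁ = ln(z₂/z₀) / ln(z₁/z₀).
ln(143.0/0.256) = 6.3254, ln(30.0/0.256) = 4.7638
V₂ = 14.9 × 6.3254/4.7638 = 14.9 × 1.3278 = 19.7845 m/s

19.78 m/s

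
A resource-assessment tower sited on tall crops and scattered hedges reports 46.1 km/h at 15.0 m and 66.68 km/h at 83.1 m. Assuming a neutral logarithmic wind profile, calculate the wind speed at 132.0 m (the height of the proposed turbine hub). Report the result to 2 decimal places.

72.24 km/h

Log law: V ∝ ln(z/z₀). From the pair, with r = V₁/V₂ = 0.69136,
ln z₀ = (ln z₁ − r·ln z₂)/(1 − r) = (2.7081 − 0.69136×4.4200)/0.30864 = -1.1269 → z₀ = 0.3240 m
V₃ = V₁ · ln(z₃/z₀)/ln(z₁/z₀) = 46.1 × 6.0097/3.8349 = 72.2428 km/h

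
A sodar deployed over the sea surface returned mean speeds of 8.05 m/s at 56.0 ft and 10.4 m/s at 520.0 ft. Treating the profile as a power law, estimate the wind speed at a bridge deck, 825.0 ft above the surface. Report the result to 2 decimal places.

10.97 m/s

First find α: α = ln(V₂/V₁)/ln(z₂/z₁) = ln(10.4/8.05)/ln(520.0/56.0) = 0.25613/2.22848 = 0.1149
Extrapolate from 520.0 ft to 825.0 ft: V₃ = 10.4 × (825.0/520.0)^0.1149 = 10.4 × 1.0545 = 10.9666 m/s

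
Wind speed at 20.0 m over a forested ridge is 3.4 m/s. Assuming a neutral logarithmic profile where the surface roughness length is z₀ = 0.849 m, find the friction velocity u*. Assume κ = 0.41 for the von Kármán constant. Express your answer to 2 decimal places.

u* ≈ 0.44 m/s

Log law: V(z) = (u*/κ) · ln(z/z₀) ⇒ u* = κ · V / ln(z/z₀)
u* = 0.41 × 3.4 / ln(20.0/0.849) = 0.41 × 3.4 / 3.1594
   = 1.3940 / 3.1594 = 0.4412 m/s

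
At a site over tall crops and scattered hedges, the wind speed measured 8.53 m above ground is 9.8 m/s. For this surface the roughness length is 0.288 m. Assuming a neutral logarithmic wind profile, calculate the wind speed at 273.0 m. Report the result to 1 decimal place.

19.8 m/s

Log law: V(z) ∝ ln(z/z₀), so V₂/V₁ = ln(z₂/z₀) / ln(z₁/z₀).
ln(273.0/0.288) = 6.8543, ln(8.53/0.288) = 3.3884
V₂ = 9.8 × 6.8543/3.3884 = 9.8 × 2.0229 = 19.8241 m/s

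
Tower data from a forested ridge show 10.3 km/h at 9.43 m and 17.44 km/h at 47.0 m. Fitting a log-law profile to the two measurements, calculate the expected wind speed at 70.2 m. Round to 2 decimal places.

19.22 km/h

Log law: V ∝ ln(z/z₀). From the pair, with r = V₁/V₂ = 0.59060,
ln z₀ = (ln z₁ − r·ln z₂)/(1 − r) = (2.2439 − 0.59060×3.8501)/0.40940 = -0.0732 → z₀ = 0.9294 m
V₃ = V₁ · ln(z₃/z₀)/ln(z₁/z₀) = 10.3 × 4.3246/2.3171 = 19.2234 km/h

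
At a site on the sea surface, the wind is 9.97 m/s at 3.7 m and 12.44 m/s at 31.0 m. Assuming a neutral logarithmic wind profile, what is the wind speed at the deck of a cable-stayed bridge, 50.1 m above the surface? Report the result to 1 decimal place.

13.0 m/s

Log law: V ∝ ln(z/z₀). From the pair, with r = V₁/V₂ = 0.80145,
ln z₀ = (ln z₁ − r·ln z₂)/(1 − r) = (1.3083 − 0.80145×3.4340)/0.19855 = -7.2717 → z₀ = 0.0006949 m
V₃ = V₁ · ln(z₃/z₀)/ln(z₁/z₀) = 9.97 × 11.1858/8.5801 = 12.9978 m/s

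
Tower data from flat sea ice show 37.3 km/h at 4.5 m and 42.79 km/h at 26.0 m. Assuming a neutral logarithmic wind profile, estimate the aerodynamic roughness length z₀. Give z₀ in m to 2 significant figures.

z₀ ≈ 0.000030 m

Log law: V(z) ∝ ln(z/z₀). With r = V₁/V₂ = 37.3/42.79 = 0.87170,
r · ln(z₂/z₀) = ln(z₁/z₀) ⇒ ln z₀ = (ln z₁ − r·ln z₂)/(1 − r)
ln z₀ = (1.50408 − 0.87170×3.25810) / 0.12830 = -10.4130
z₀ = exp(-10.4130) = 0.00003004 m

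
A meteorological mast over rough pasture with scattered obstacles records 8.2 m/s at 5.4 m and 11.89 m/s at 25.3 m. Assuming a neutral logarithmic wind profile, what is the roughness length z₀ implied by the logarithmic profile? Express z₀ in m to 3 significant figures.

Log law: V(z) ∝ ln(z/z₀). With r = V₁/V₂ = 8.2/11.89 = 0.68966,
r · ln(z₂/z₀) = ln(z₁/z₀) ⇒ ln z₀ = (ln z₁ − r·ln z₂)/(1 − r)
ln z₀ = (1.68640 − 0.68966×3.23080) / 0.31034 = -1.7456
z₀ = exp(-1.7456) = 0.1745 m

z₀ ≈ 0.175 m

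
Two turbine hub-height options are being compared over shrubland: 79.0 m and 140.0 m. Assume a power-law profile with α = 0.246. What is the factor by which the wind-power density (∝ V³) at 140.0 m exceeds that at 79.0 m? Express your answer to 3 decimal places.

Speed ratio: V_B/V_A = (z_B/z_A)^α = (140.0/79.0)^0.246 = (1.7722)^0.246 = 1.15115
Power-density ratio: P_B/P_A = (V_B/V_A)³ = (1.15115)³ = 1.52543

1.525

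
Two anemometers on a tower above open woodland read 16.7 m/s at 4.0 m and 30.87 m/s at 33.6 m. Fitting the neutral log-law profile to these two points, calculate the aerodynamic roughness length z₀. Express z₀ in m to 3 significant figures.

z₀ ≈ 0.326 m

Log law: V(z) ∝ ln(z/z₀). With r = V₁/V₂ = 16.7/30.87 = 0.54098,
r · ln(z₂/z₀) = ln(z₁/z₀) ⇒ ln z₀ = (ln z₁ − r·ln z₂)/(1 − r)
ln z₀ = (1.38629 − 0.54098×3.51453) / 0.45902 = -1.1219
z₀ = exp(-1.1219) = 0.3257 m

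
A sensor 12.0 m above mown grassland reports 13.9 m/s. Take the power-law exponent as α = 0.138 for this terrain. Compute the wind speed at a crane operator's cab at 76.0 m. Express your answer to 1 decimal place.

17.9 m/s

Power-law profile: V₂ = V₁ · (z₂/z₁)^α
V₂ = 13.9 × (76.0/12.0)^0.138 = 13.9 × (6.3333)^0.138
    = 13.9 × 1.2901 = 17.9325 m/s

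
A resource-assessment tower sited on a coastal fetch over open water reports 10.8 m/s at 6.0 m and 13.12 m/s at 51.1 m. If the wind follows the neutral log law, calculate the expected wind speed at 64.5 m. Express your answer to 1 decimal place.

13.4 m/s

Log law: V ∝ ln(z/z₀). From the pair, with r = V₁/V₂ = 0.82317,
ln z₀ = (ln z₁ − r·ln z₂)/(1 − r) = (1.7918 − 0.82317×3.9338)/0.17683 = -8.1797 → z₀ = 0.0002803 m
V₃ = V₁ · ln(z₃/z₀)/ln(z₁/z₀) = 10.8 × 12.3464/9.9715 = 13.3722 m/s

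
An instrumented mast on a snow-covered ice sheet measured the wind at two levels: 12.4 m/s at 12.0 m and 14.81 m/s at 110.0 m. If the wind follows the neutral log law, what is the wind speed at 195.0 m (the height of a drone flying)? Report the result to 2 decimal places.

15.43 m/s

Log law: V ∝ ln(z/z₀). From the pair, with r = V₁/V₂ = 0.83727,
ln z₀ = (ln z₁ − r·ln z₂)/(1 − r) = (2.4849 − 0.83727×4.7005)/0.16273 = -8.9147 → z₀ = 0.0001344 m
V₃ = V₁ · ln(z₃/z₀)/ln(z₁/z₀) = 12.4 × 14.1877/11.3996 = 15.4328 m/s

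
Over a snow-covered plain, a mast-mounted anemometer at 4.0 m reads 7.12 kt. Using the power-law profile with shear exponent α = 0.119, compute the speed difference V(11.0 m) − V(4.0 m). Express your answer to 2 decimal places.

0.91 kt

Power law: V₂ = V₁ · (z₂/z₁)^α = 7.12 × (2.7500)^0.119 = 8.0308 kt
ΔV = 8.0308 − 7.12 = 0.9108 kt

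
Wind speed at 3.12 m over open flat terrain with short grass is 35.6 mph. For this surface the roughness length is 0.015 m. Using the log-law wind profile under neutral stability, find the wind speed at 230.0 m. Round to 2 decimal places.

64.28 mph

Log law: V(z) ∝ ln(z/z₀), so V₂/V₁ = ln(z₂/z₀) / ln(z₁/z₀).
ln(230.0/0.015) = 9.6378, ln(3.12/0.015) = 5.3375
V₂ = 35.6 × 9.6378/5.3375 = 35.6 × 1.8057 = 64.2815 mph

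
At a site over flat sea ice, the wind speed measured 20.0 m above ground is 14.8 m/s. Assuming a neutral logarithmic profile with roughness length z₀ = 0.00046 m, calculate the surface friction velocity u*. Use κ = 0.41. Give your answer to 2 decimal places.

Log law: V(z) = (u*/κ) · ln(z/z₀) ⇒ u* = κ · V / ln(z/z₀)
u* = 0.41 × 14.8 / ln(20.0/0.00046) = 0.41 × 14.8 / 10.6800
   = 6.0680 / 10.6800 = 0.5682 m/s

u* ≈ 0.57 m/s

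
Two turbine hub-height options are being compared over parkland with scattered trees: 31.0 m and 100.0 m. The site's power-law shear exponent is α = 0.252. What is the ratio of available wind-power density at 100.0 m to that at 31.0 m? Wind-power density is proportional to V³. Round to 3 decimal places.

Speed ratio: V_B/V_A = (z_B/z_A)^α = (100.0/31.0)^0.252 = (3.2258)^0.252 = 1.34331
Power-density ratio: P_B/P_A = (V_B/V_A)³ = (1.34331)³ = 2.42399

2.424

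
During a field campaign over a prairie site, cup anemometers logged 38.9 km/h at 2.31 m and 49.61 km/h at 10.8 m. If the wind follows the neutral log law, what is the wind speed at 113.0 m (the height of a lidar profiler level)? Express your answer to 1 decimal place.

Log law: V ∝ ln(z/z₀). From the pair, with r = V₁/V₂ = 0.78412,
ln z₀ = (ln z₁ − r·ln z₂)/(1 − r) = (0.8372 − 0.78412×2.3795)/0.21588 = -4.7646 → z₀ = 0.008527 m
V₃ = V₁ · ln(z₃/z₀)/ln(z₁/z₀) = 38.9 × 9.4920/5.6018 = 65.9138 km/h

65.9 km/h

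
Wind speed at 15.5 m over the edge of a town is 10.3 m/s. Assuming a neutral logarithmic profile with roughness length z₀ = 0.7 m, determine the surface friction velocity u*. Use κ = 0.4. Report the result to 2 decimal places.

u* ≈ 1.33 m/s

Log law: V(z) = (u*/κ) · ln(z/z₀) ⇒ u* = κ · V / ln(z/z₀)
u* = 0.4 × 10.3 / ln(15.5/0.7) = 0.4 × 10.3 / 3.0975
   = 4.1200 / 3.0975 = 1.3301 m/s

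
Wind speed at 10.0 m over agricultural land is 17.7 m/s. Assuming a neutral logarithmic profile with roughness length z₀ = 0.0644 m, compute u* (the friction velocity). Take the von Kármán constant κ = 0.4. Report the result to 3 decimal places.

u* ≈ 1.403 m/s

Log law: V(z) = (u*/κ) · ln(z/z₀) ⇒ u* = κ · V / ln(z/z₀)
u* = 0.4 × 17.7 / ln(10.0/0.0644) = 0.4 × 17.7 / 5.0452
   = 7.0800 / 5.0452 = 1.4033 m/s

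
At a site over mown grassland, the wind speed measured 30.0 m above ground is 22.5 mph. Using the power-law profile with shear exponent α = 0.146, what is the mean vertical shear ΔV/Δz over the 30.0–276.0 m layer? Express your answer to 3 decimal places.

0.035 mph/m

Power law: V₂ = V₁ · (z₂/z₁)^α = 22.5 × (9.2000)^0.146 = 31.1097 mph
ΔV/Δz = (31.1097 − 22.5)/(276.0 − 30.0) = 8.6097/246.0000 = 0.03500 mph/m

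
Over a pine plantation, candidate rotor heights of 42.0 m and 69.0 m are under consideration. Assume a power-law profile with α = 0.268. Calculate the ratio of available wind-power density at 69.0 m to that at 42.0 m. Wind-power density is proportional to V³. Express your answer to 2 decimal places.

1.49

Speed ratio: V_B/V_A = (z_B/z_A)^α = (69.0/42.0)^0.268 = (1.6429)^0.268 = 1.14230
Power-density ratio: P_B/P_A = (V_B/V_A)³ = (1.14230)³ = 1.49054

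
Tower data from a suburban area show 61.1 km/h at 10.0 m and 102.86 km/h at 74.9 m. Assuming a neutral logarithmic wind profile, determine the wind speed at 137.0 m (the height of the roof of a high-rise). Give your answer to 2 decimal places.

115.38 km/h

Log law: V ∝ ln(z/z₀). From the pair, with r = V₁/V₂ = 0.59401,
ln z₀ = (ln z₁ − r·ln z₂)/(1 − r) = (2.3026 − 0.59401×4.3162)/0.40599 = -0.6435 → z₀ = 0.5254 m
V₃ = V₁ · ln(z₃/z₀)/ln(z₁/z₀) = 61.1 × 5.5635/2.9461 = 115.3829 km/h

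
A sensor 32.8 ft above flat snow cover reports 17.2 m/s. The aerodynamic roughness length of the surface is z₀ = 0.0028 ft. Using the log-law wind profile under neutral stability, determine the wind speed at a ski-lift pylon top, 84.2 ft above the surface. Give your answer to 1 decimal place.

Log law: V(z) ∝ ln(z/z₀), so V₂/V₁ = ln(z₂/z₀) / ln(z₁/z₀).
ln(84.2/0.0028) = 10.3113, ln(32.8/0.0028) = 9.3686
V₂ = 17.2 × 10.3113/9.3686 = 17.2 × 1.1006 = 18.9309 m/s

18.9 m/s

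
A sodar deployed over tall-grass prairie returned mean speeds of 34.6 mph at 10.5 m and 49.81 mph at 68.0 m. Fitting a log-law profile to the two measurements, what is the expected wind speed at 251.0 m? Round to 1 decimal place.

60.4 mph

Log law: V ∝ ln(z/z₀). From the pair, with r = V₁/V₂ = 0.69464,
ln z₀ = (ln z₁ − r·ln z₂)/(1 − r) = (2.3514 − 0.69464×4.2195)/0.30536 = -1.8983 → z₀ = 0.1498 m
V₃ = V₁ · ln(z₃/z₀)/ln(z₁/z₀) = 34.6 × 7.4237/4.2497 = 60.4428 mph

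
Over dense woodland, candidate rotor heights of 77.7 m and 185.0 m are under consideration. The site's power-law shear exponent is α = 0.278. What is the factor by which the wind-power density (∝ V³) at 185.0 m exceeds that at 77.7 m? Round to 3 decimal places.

2.062

Speed ratio: V_B/V_A = (z_B/z_A)^α = (185.0/77.7)^0.278 = (2.3810)^0.278 = 1.27273
Power-density ratio: P_B/P_A = (V_B/V_A)³ = (1.27273)³ = 2.06163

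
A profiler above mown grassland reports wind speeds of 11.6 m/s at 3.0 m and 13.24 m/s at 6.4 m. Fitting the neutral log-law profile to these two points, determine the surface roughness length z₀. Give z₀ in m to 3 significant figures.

Log law: V(z) ∝ ln(z/z₀). With r = V₁/V₂ = 11.6/13.24 = 0.87613,
r · ln(z₂/z₀) = ln(z₁/z₀) ⇒ ln z₀ = (ln z₁ − r·ln z₂)/(1 − r)
ln z₀ = (1.09861 − 0.87613×1.85630) / 0.12387 = -4.2606
z₀ = exp(-4.2606) = 0.01411 m

z₀ ≈ 0.0141 m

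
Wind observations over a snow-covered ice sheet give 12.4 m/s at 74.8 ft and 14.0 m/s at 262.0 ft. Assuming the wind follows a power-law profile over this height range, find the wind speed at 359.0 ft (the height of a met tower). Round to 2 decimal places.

14.43 m/s

First find α: α = ln(V₂/V₁)/ln(z₂/z₁) = ln(14.0/12.4)/ln(262.0/74.8) = 0.12136/1.25353 = 0.0968
Extrapolate from 262.0 ft to 359.0 ft: V₃ = 14.0 × (359.0/262.0)^0.0968 = 14.0 × 1.0310 = 14.4335 m/s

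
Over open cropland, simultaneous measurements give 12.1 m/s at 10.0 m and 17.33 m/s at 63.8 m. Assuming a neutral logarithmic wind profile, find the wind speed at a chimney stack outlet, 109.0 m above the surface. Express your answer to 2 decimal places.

18.84 m/s

Log law: V ∝ ln(z/z₀). From the pair, with r = V₁/V₂ = 0.69821,
ln z₀ = (ln z₁ − r·ln z₂)/(1 − r) = (2.3026 − 0.69821×4.1558)/0.30179 = -1.9849 → z₀ = 0.1374 m
V₃ = V₁ · ln(z₃/z₀)/ln(z₁/z₀) = 12.1 × 6.6762/4.2874 = 18.8416 m/s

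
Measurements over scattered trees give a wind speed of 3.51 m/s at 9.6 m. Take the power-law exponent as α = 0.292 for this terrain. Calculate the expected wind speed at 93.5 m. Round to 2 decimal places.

Power-law profile: V₂ = V₁ · (z₂/z₁)^α
V₂ = 3.51 × (93.5/9.6)^0.292 = 3.51 × (9.7396)^0.292
    = 3.51 × 1.9438 = 6.8228 m/s

6.82 m/s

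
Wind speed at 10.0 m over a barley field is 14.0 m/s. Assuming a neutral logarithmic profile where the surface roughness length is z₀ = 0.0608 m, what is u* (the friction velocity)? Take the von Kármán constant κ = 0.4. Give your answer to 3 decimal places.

u* ≈ 1.097 m/s

Log law: V(z) = (u*/κ) · ln(z/z₀) ⇒ u* = κ · V / ln(z/z₀)
u* = 0.4 × 14.0 / ln(10.0/0.0608) = 0.4 × 14.0 / 5.1028
   = 5.6000 / 5.1028 = 1.0974 m/s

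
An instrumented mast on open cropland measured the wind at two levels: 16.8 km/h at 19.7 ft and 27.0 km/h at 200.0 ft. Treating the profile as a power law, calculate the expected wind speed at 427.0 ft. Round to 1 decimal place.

31.5 km/h

First find α: α = ln(V₂/V₁)/ln(z₂/z₁) = ln(27.0/16.8)/ln(200.0/19.7) = 0.47446/2.31770 = 0.2047
Extrapolate from 200.0 ft to 427.0 ft: V₃ = 27.0 × (427.0/200.0)^0.2047 = 27.0 × 1.1680 = 31.5352 km/h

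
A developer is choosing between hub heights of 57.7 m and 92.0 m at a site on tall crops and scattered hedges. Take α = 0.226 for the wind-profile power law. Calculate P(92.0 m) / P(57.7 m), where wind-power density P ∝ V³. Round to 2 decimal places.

Speed ratio: V_B/V_A = (z_B/z_A)^α = (92.0/57.7)^0.226 = (1.5945)^0.226 = 1.11120
Power-density ratio: P_B/P_A = (V_B/V_A)³ = (1.11120)³ = 1.37205

1.37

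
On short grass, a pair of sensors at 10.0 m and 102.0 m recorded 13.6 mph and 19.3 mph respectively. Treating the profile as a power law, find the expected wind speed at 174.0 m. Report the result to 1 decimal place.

First find α: α = ln(V₂/V₁)/ln(z₂/z₁) = ln(19.3/13.6)/ln(102.0/10.0) = 0.35004/2.32239 = 0.1507
Extrapolate from 102.0 m to 174.0 m: V₃ = 19.3 × (174.0/102.0)^0.1507 = 19.3 × 1.0838 = 20.9179 mph

20.9 mph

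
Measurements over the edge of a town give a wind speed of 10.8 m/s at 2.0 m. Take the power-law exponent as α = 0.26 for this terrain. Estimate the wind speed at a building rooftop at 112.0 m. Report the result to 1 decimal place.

Power-law profile: V₂ = V₁ · (z₂/z₁)^α
V₂ = 10.8 × (112.0/2.0)^0.26 = 10.8 × (56.0000)^0.26
    = 10.8 × 2.8479 = 30.7576 m/s

30.8 m/s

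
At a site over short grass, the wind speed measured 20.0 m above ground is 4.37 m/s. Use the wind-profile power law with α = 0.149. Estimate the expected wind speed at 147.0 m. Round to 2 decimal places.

5.88 m/s

Power-law profile: V₂ = V₁ · (z₂/z₁)^α
V₂ = 4.37 × (147.0/20.0)^0.149 = 4.37 × (7.3500)^0.149
    = 4.37 × 1.3461 = 5.8825 m/s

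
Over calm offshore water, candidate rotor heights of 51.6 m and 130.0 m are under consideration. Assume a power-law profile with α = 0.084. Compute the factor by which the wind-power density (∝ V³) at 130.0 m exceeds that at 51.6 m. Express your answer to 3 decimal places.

Speed ratio: V_B/V_A = (z_B/z_A)^α = (130.0/51.6)^0.084 = (2.5194)^0.084 = 1.08071
Power-density ratio: P_B/P_A = (V_B/V_A)³ = (1.08071)³ = 1.26219

1.262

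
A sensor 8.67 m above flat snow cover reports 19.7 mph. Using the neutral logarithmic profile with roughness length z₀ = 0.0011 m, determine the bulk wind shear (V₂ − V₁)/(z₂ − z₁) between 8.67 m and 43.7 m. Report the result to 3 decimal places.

Log law: V₂ = V₁ · ln(z₂/z₀)/ln(z₁/z₀) = 19.7 × 10.5898/8.9723 = 23.2514 mph
ΔV/Δz = (23.2514 − 19.7)/(43.7 − 8.67) = 3.5514/35.0300 = 0.10138 mph/m

0.101 mph/m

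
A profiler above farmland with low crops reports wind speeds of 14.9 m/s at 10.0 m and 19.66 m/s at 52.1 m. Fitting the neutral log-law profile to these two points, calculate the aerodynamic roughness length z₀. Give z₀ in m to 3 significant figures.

Log law: V(z) ∝ ln(z/z₀). With r = V₁/V₂ = 14.9/19.66 = 0.75788,
r · ln(z₂/z₀) = ln(z₁/z₀) ⇒ ln z₀ = (ln z₁ − r·ln z₂)/(1 − r)
ln z₀ = (2.30259 − 0.75788×3.95316) / 0.24212 = -2.8641
z₀ = exp(-2.8641) = 0.05703 m

z₀ ≈ 0.0570 m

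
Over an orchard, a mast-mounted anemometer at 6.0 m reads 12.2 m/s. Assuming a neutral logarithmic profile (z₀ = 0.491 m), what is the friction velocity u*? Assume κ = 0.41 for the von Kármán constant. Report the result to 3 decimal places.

Log law: V(z) = (u*/κ) · ln(z/z₀) ⇒ u* = κ · V / ln(z/z₀)
u* = 0.41 × 12.2 / ln(6.0/0.491) = 0.41 × 12.2 / 2.5031
   = 5.0020 / 2.5031 = 1.9983 m/s

u* ≈ 1.998 m/s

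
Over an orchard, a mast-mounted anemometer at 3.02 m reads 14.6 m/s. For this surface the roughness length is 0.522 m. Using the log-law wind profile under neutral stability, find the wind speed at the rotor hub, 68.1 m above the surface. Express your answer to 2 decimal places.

Log law: V(z) ∝ ln(z/z₀), so V₂/V₁ = ln(z₂/z₀) / ln(z₁/z₀).
ln(68.1/0.522) = 4.8711, ln(3.02/0.522) = 1.7553
V₂ = 14.6 × 4.8711/1.7553 = 14.6 × 2.7750 = 40.5149 m/s

40.51 m/s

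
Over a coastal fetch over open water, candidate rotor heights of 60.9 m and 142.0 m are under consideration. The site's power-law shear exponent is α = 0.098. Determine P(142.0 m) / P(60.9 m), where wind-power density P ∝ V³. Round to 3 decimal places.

Speed ratio: V_B/V_A = (z_B/z_A)^α = (142.0/60.9)^0.098 = (2.3317)^0.098 = 1.08651
Power-density ratio: P_B/P_A = (V_B/V_A)³ = (1.08651)³ = 1.28261

1.283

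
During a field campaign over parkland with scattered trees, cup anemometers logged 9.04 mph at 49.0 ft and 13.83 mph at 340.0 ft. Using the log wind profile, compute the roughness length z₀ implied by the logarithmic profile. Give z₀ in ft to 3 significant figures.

Log law: V(z) ∝ ln(z/z₀). With r = V₁/V₂ = 9.04/13.83 = 0.65365,
r · ln(z₂/z₀) = ln(z₁/z₀) ⇒ ln z₀ = (ln z₁ − r·ln z₂)/(1 − r)
ln z₀ = (3.89182 − 0.65365×5.82895) / 0.34635 = 0.2360
z₀ = exp(0.2360) = 1.266 ft

z₀ ≈ 1.27 ft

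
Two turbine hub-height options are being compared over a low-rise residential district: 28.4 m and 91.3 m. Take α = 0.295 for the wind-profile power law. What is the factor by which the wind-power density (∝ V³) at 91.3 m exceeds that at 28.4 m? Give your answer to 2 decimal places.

2.81

Speed ratio: V_B/V_A = (z_B/z_A)^α = (91.3/28.4)^0.295 = (3.2148)^0.295 = 1.41127
Power-density ratio: P_B/P_A = (V_B/V_A)³ = (1.41127)³ = 2.81080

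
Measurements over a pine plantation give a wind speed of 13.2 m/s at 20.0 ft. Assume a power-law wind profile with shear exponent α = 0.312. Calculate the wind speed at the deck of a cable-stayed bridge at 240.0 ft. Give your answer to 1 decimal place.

28.7 m/s

Power-law profile: V₂ = V₁ · (z₂/z₁)^α
V₂ = 13.2 × (240.0/20.0)^0.312 = 13.2 × (12.0000)^0.312
    = 13.2 × 2.1712 = 28.6602 m/s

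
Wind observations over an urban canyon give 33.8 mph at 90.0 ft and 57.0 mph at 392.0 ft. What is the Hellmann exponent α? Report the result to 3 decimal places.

α ≈ 0.355

Power law: V₂/V₁ = (z₂/z₁)^α ⇒ α = ln(V₂/V₁) / ln(z₂/z₁)
α = ln(57.0/33.8) / ln(392.0/90.0) = ln(1.6864) / ln(4.3556)
  = 0.52259 / 1.47145 = 0.35515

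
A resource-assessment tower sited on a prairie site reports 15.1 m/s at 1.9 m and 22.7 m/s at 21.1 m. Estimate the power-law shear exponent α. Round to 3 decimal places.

Power law: V₂/V₁ = (z₂/z₁)^α ⇒ α = ln(V₂/V₁) / ln(z₂/z₁)
α = ln(22.7/15.1) / ln(21.1/1.9) = ln(1.5033) / ln(11.1053)
  = 0.40767 / 2.40742 = 0.16934

α ≈ 0.169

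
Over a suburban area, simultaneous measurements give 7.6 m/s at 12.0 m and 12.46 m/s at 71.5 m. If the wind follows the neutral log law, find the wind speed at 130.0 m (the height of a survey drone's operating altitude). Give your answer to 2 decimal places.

14.09 m/s

Log law: V ∝ ln(z/z₀). From the pair, with r = V₁/V₂ = 0.60995,
ln z₀ = (ln z₁ − r·ln z₂)/(1 − r) = (2.4849 − 0.60995×4.2697)/0.39005 = -0.3061 → z₀ = 0.7363 m
V₃ = V₁ · ln(z₃/z₀)/ln(z₁/z₀) = 7.6 × 5.1737/2.7910 = 14.0879 m/s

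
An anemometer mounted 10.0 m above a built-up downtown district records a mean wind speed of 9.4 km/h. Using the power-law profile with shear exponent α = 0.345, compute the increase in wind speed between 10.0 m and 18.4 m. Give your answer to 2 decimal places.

Power law: V₂ = V₁ · (z₂/z₁)^α = 9.4 × (1.8400)^0.345 = 11.6009 km/h
ΔV = 11.6009 − 9.4 = 2.2009 km/h

2.20 km/h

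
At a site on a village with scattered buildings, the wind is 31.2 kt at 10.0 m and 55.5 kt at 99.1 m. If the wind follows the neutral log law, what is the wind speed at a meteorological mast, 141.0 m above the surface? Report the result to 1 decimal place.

59.2 kt

Log law: V ∝ ln(z/z₀). From the pair, with r = V₁/V₂ = 0.56216,
ln z₀ = (ln z₁ − r·ln z₂)/(1 − r) = (2.3026 − 0.56216×4.5961)/0.43784 = -0.6422 → z₀ = 0.5261 m
V₃ = V₁ · ln(z₃/z₀)/ln(z₁/z₀) = 31.2 × 5.5910/2.9448 = 59.2361 kt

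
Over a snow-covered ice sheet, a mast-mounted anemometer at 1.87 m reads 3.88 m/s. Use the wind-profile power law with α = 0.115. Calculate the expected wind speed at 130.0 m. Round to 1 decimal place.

Power-law profile: V₂ = V₁ · (z₂/z₁)^α
V₂ = 3.88 × (130.0/1.87)^0.115 = 3.88 × (69.5187)^0.115
    = 3.88 × 1.6287 = 6.3194 m/s

6.3 m/s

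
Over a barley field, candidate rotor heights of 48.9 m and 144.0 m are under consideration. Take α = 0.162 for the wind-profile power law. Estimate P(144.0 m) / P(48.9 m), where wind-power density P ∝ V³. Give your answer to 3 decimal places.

Speed ratio: V_B/V_A = (z_B/z_A)^α = (144.0/48.9)^0.162 = (2.9448)^0.162 = 1.19121
Power-density ratio: P_B/P_A = (V_B/V_A)³ = (1.19121)³ = 1.69029

1.690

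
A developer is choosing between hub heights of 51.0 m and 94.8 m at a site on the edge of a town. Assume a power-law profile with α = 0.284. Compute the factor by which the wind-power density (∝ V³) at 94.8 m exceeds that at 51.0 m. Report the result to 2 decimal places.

Speed ratio: V_B/V_A = (z_B/z_A)^α = (94.8/51.0)^0.284 = (1.8588)^0.284 = 1.19251
Power-density ratio: P_B/P_A = (V_B/V_A)³ = (1.19251)³ = 1.69586

1.70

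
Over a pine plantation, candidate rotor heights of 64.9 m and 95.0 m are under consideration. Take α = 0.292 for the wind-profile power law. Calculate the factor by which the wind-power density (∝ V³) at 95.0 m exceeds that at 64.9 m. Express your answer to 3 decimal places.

Speed ratio: V_B/V_A = (z_B/z_A)^α = (95.0/64.9)^0.292 = (1.4638)^0.292 = 1.11769
Power-density ratio: P_B/P_A = (V_B/V_A)³ = (1.11769)³ = 1.39624

1.396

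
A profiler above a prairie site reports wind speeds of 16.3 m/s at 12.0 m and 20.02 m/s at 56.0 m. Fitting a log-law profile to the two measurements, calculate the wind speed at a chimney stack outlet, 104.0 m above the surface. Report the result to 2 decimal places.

21.51 m/s

Log law: V ∝ ln(z/z₀). From the pair, with r = V₁/V₂ = 0.81419,
ln z₀ = (ln z₁ − r·ln z₂)/(1 − r) = (2.4849 − 0.81419×4.0254)/0.18581 = -4.2649 → z₀ = 0.01405 m
V₃ = V₁ · ln(z₃/z₀)/ln(z₁/z₀) = 16.3 × 8.9093/6.7498 = 21.5149 m/s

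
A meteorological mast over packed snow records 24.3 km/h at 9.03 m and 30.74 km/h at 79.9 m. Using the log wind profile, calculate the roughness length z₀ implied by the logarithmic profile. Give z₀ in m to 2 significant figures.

z₀ ≈ 0.0024 m

Log law: V(z) ∝ ln(z/z₀). With r = V₁/V₂ = 24.3/30.74 = 0.79050,
r · ln(z₂/z₀) = ln(z₁/z₀) ⇒ ln z₀ = (ln z₁ − r·ln z₂)/(1 − r)
ln z₀ = (2.20055 − 0.79050×4.38078) / 0.20950 = -6.0261
z₀ = exp(-6.0261) = 0.002415 m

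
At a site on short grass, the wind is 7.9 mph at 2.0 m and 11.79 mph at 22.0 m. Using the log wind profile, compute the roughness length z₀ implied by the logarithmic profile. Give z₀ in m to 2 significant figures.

z₀ ≈ 0.015 m

Log law: V(z) ∝ ln(z/z₀). With r = V₁/V₂ = 7.9/11.79 = 0.67006,
r · ln(z₂/z₀) = ln(z₁/z₀) ⇒ ln z₀ = (ln z₁ − r·ln z₂)/(1 − r)
ln z₀ = (0.69315 − 0.67006×3.09104) / 0.32994 = -4.1766
z₀ = exp(-4.1766) = 0.01535 m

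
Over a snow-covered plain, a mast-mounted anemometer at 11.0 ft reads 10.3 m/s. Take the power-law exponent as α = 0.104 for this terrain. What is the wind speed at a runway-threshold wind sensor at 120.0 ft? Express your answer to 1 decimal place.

Power-law profile: V₂ = V₁ · (z₂/z₁)^α
V₂ = 10.3 × (120.0/11.0)^0.104 = 10.3 × (10.9091)^0.104
    = 10.3 × 1.2821 = 13.2059 m/s

13.2 m/s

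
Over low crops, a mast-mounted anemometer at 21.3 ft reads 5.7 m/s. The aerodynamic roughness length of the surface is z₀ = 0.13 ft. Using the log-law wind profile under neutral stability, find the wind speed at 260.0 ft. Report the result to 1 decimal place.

8.5 m/s

Log law: V(z) ∝ ln(z/z₀), so V₂/V₁ = ln(z₂/z₀) / ln(z₁/z₀).
ln(260.0/0.13) = 7.6009, ln(21.3/0.13) = 5.0989
V₂ = 5.7 × 7.6009/5.0989 = 5.7 × 1.4907 = 8.4969 m/s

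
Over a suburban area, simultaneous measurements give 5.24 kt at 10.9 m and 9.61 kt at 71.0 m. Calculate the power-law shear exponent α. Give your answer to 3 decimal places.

α ≈ 0.324

Power law: V₂/V₁ = (z₂/z₁)^α ⇒ α = ln(V₂/V₁) / ln(z₂/z₁)
α = ln(9.61/5.24) / ln(71.0/10.9) = ln(1.8340) / ln(6.5138)
  = 0.60648 / 1.87392 = 0.32364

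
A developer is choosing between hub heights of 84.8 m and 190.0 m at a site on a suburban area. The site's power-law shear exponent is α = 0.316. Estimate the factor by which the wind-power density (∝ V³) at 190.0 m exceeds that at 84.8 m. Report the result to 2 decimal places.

2.15

Speed ratio: V_B/V_A = (z_B/z_A)^α = (190.0/84.8)^0.316 = (2.2406)^0.316 = 1.29037
Power-density ratio: P_B/P_A = (V_B/V_A)³ = (1.29037)³ = 2.14852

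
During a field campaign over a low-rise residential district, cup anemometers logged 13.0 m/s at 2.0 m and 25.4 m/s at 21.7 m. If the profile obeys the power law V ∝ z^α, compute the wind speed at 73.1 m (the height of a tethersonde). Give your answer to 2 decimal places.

First find α: α = ln(V₂/V₁)/ln(z₂/z₁) = ln(25.4/13.0)/ln(21.7/2.0) = 0.66980/2.38417 = 0.2809
Extrapolate from 21.7 m to 73.1 m: V₃ = 25.4 × (73.1/21.7)^0.2809 = 25.4 × 1.4066 = 35.7286 m/s

35.73 m/s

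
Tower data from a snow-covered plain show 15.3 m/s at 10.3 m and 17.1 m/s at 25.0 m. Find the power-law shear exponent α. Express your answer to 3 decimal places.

Power law: V₂/V₁ = (z₂/z₁)^α ⇒ α = ln(V₂/V₁) / ln(z₂/z₁)
α = ln(17.1/15.3) / ln(25.0/10.3) = ln(1.1176) / ln(2.4272)
  = 0.11123 / 0.88673 = 0.12543

α ≈ 0.125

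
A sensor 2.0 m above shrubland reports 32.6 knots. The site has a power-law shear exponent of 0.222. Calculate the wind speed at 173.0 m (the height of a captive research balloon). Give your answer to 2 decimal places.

Power-law profile: V₂ = V₁ · (z₂/z₁)^α
V₂ = 32.6 × (173.0/2.0)^0.222 = 32.6 × (86.5000)^0.222
    = 32.6 × 2.6916 = 87.7476 knots

87.75 knots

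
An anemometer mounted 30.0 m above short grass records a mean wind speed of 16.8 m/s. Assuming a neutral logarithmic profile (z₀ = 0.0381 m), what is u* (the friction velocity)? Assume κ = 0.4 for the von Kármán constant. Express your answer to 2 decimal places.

Log law: V(z) = (u*/κ) · ln(z/z₀) ⇒ u* = κ · V / ln(z/z₀)
u* = 0.4 × 16.8 / ln(30.0/0.0381) = 0.4 × 16.8 / 6.6687
   = 6.7200 / 6.6687 = 1.0077 m/s

u* ≈ 1.01 m/s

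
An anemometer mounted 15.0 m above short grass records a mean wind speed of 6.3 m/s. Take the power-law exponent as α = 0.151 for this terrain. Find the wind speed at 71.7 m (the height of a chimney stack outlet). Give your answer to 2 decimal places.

7.98 m/s

Power-law profile: V₂ = V₁ · (z₂/z₁)^α
V₂ = 6.3 × (71.7/15.0)^0.151 = 6.3 × (4.7800)^0.151
    = 6.3 × 1.2665 = 7.9787 m/s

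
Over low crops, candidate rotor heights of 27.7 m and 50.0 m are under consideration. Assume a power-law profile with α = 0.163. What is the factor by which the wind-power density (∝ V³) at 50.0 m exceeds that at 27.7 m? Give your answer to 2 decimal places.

1.33

Speed ratio: V_B/V_A = (z_B/z_A)^α = (50.0/27.7)^0.163 = (1.8051)^0.163 = 1.10105
Power-density ratio: P_B/P_A = (V_B/V_A)³ = (1.10105)³ = 1.33482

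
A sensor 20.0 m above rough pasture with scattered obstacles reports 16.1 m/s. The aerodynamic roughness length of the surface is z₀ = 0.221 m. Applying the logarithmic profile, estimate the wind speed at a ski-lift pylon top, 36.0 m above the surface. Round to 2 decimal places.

Log law: V(z) ∝ ln(z/z₀), so V₂/V₁ = ln(z₂/z₀) / ln(z₁/z₀).
ln(36.0/0.221) = 5.0931, ln(20.0/0.221) = 4.5053
V₂ = 16.1 × 5.0931/4.5053 = 16.1 × 1.1305 = 18.2005 m/s

18.20 m/s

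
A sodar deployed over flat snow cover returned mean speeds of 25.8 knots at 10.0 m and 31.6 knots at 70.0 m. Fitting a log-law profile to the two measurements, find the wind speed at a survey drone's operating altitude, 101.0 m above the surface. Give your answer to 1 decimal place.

32.7 knots

Log law: V ∝ ln(z/z₀). From the pair, with r = V₁/V₂ = 0.81646,
ln z₀ = (ln z₁ − r·ln z₂)/(1 − r) = (2.3026 − 0.81646×4.2485)/0.18354 = -6.3534 → z₀ = 0.001741 m
V₃ = V₁ · ln(z₃/z₀)/ln(z₁/z₀) = 25.8 × 10.9685/8.6559 = 32.6928 knots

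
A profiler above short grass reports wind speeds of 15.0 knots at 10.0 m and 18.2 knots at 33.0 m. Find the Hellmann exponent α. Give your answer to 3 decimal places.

α ≈ 0.162

Power law: V₂/V₁ = (z₂/z₁)^α ⇒ α = ln(V₂/V₁) / ln(z₂/z₁)
α = ln(18.2/15.0) / ln(33.0/10.0) = ln(1.2133) / ln(3.3000)
  = 0.19337 / 1.19392 = 0.16196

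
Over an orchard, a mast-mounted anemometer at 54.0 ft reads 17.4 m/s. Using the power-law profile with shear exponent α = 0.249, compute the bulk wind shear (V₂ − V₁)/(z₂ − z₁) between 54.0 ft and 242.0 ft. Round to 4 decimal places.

0.0419 m/s/ft

Power law: V₂ = V₁ · (z₂/z₁)^α = 17.4 × (4.4815)^0.249 = 25.2786 m/s
ΔV/Δz = (25.2786 − 17.4)/(242.0 − 54.0) = 7.8786/188.0000 = 0.04191 m/s/ft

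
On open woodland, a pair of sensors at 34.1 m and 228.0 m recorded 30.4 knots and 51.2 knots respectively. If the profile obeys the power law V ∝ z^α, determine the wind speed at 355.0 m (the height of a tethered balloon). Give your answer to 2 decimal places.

First find α: α = ln(V₂/V₁)/ln(z₂/z₁) = ln(51.2/30.4)/ln(228.0/34.1) = 0.52130/1.90005 = 0.2744
Extrapolate from 228.0 m to 355.0 m: V₃ = 51.2 × (355.0/228.0)^0.2744 = 51.2 × 1.1292 = 57.8133 knots

57.81 knots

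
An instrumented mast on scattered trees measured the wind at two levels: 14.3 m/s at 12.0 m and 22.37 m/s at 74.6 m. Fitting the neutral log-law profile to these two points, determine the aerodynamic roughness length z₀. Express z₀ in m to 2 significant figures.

z₀ ≈ 0.47 m

Log law: V(z) ∝ ln(z/z₀). With r = V₁/V₂ = 14.3/22.37 = 0.63925,
r · ln(z₂/z₀) = ln(z₁/z₀) ⇒ ln z₀ = (ln z₁ − r·ln z₂)/(1 − r)
ln z₀ = (2.48491 − 0.63925×4.31214) / 0.36075 = -0.7529
z₀ = exp(-0.7529) = 0.4710 m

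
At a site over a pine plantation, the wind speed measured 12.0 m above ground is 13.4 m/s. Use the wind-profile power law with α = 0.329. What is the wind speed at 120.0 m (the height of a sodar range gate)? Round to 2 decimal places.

Power-law profile: V₂ = V₁ · (z₂/z₁)^α
V₂ = 13.4 × (120.0/12.0)^0.329 = 13.4 × (10.0000)^0.329
    = 13.4 × 2.1330 = 28.5828 m/s

28.58 m/s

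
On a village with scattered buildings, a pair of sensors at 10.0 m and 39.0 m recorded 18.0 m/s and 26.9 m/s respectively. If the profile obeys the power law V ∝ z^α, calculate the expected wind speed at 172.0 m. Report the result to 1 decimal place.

First find α: α = ln(V₂/V₁)/ln(z₂/z₁) = ln(26.9/18.0)/ln(39.0/10.0) = 0.40175/1.36098 = 0.2952
Extrapolate from 39.0 m to 172.0 m: V₃ = 26.9 × (172.0/39.0)^0.2952 = 26.9 × 1.5497 = 41.6865 m/s

41.7 m/s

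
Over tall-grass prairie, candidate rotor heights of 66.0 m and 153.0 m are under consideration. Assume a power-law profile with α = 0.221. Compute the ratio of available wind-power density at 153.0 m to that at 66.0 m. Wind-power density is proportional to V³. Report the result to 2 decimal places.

1.75

Speed ratio: V_B/V_A = (z_B/z_A)^α = (153.0/66.0)^0.221 = (2.3182)^0.221 = 1.20420
Power-density ratio: P_B/P_A = (V_B/V_A)³ = (1.20420)³ = 1.74620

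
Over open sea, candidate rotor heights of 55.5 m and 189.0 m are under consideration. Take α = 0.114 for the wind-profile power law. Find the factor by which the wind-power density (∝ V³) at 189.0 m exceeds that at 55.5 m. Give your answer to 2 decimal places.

1.52

Speed ratio: V_B/V_A = (z_B/z_A)^α = (189.0/55.5)^0.114 = (3.4054)^0.114 = 1.14992
Power-density ratio: P_B/P_A = (V_B/V_A)³ = (1.14992)³ = 1.52055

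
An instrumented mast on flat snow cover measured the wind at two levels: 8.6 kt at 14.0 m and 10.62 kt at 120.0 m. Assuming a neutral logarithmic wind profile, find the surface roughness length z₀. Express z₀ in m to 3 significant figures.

z₀ ≈ 0.00149 m

Log law: V(z) ∝ ln(z/z₀). With r = V₁/V₂ = 8.6/10.62 = 0.80979,
r · ln(z₂/z₀) = ln(z₁/z₀) ⇒ ln z₀ = (ln z₁ − r·ln z₂)/(1 − r)
ln z₀ = (2.63906 − 0.80979×4.78749) / 0.19021 = -6.5077
z₀ = exp(-6.5077) = 0.001492 m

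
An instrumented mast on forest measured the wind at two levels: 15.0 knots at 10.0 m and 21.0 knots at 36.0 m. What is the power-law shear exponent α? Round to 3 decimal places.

Power law: V₂/V₁ = (z₂/z₁)^α ⇒ α = ln(V₂/V₁) / ln(z₂/z₁)
α = ln(21.0/15.0) / ln(36.0/10.0) = ln(1.4000) / ln(3.6000)
  = 0.33647 / 1.28093 = 0.26268

α ≈ 0.263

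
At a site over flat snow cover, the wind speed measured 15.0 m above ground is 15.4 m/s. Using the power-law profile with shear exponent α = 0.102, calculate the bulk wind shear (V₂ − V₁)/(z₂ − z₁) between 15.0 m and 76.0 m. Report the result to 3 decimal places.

0.045 m/s/m

Power law: V₂ = V₁ · (z₂/z₁)^α = 15.4 × (5.0667)^0.102 = 18.1720 m/s
ΔV/Δz = (18.1720 − 15.4)/(76.0 − 15.0) = 2.7720/61.0000 = 0.04544 m/s/m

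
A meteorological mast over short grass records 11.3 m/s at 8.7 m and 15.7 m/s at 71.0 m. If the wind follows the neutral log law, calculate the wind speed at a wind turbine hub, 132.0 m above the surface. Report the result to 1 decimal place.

17.0 m/s

Log law: V ∝ ln(z/z₀). From the pair, with r = V₁/V₂ = 0.71975,
ln z₀ = (ln z₁ − r·ln z₂)/(1 − r) = (2.1633 − 0.71975×4.2627)/0.28025 = -3.2282 → z₀ = 0.03963 m
V₃ = V₁ · ln(z₃/z₀)/ln(z₁/z₀) = 11.3 × 8.1110/5.3915 = 16.9997 m/s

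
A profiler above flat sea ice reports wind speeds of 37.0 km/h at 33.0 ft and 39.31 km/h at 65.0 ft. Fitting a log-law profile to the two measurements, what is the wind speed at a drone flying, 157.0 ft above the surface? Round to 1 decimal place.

42.3 km/h

Log law: V ∝ ln(z/z₀). From the pair, with r = V₁/V₂ = 0.94124,
ln z₀ = (ln z₁ − r·ln z₂)/(1 − r) = (3.4965 − 0.94124×4.1744)/0.05876 = -7.3613 → z₀ = 0.0006354 ft
V₃ = V₁ · ln(z₃/z₀)/ln(z₁/z₀) = 37.0 × 12.4176/10.8578 = 42.3151 km/h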